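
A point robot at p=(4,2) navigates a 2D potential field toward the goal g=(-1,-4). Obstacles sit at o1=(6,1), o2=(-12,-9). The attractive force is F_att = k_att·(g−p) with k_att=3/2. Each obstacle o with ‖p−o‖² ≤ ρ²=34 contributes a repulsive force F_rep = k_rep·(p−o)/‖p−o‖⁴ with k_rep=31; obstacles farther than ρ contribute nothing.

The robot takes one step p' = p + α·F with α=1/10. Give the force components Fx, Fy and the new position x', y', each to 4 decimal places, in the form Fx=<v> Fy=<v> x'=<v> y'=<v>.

F_att = 3/2·(g−p) = 3/2·(-5,-6) = (-7.5000,-9.0000)
o1: d²=5 ≤ ρ²=34; F_rep = 31·(-2,1)/5² = (-2.4800,1.2400)
o2: d²=377 > ρ²=34 → inactive
F = F_att + ΣF_rep = (-9.9800,-7.7600)
p' = p + 1/10·F = (3.0020,1.2240)

Fx=-9.9800 Fy=-7.7600 x'=3.0020 y'=1.2240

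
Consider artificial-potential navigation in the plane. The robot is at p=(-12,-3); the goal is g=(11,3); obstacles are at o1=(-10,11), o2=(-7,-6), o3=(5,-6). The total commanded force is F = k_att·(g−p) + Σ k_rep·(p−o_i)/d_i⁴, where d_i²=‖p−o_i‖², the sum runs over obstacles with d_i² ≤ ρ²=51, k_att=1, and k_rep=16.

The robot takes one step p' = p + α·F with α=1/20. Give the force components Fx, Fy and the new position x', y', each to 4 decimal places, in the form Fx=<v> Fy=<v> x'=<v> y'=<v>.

F_att = 1·(g−p) = 1·(23,6) = (23.0000,6.0000)
o1: d²=200 > ρ²=51 → inactive
o2: d²=34 ≤ ρ²=51; F_rep = 16·(-5,3)/34² = (-0.0692,0.0415)
o3: d²=298 > ρ²=51 → inactive
F = F_att + ΣF_rep = (22.9308,6.0415)
p' = p + 1/20·F = (-10.8535,-2.6979)

Fx=22.9308 Fy=6.0415 x'=-10.8535 y'=-2.6979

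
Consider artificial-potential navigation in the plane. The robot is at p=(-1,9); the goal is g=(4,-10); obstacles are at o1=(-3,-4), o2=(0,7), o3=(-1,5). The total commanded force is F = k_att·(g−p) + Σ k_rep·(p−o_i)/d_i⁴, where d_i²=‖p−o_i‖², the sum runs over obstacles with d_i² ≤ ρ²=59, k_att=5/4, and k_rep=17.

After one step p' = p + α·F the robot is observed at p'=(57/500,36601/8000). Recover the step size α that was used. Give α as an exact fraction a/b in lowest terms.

α = 1/5

F_att = 5/4·(g−p) = 5/4·(5,-19) = (6.2500,-23.7500)
o1: d²=173 > ρ²=59 → inactive
o2: d²=5 ≤ ρ²=59; F_rep = 17·(-1,2)/5² = (-0.6800,1.3600)
o3: d²=16 ≤ ρ²=59; F_rep = 17·(0,4)/16² = (0.0000,0.2656)
F = F_att + ΣF_rep = (5.5700,-22.1244)
Δp = p'−p = (1.1140,-4.4249); α = Δx/Fx = (557/500) / (557/100) = 1/5
check: Δy/Fy = (-35399/8000) / (-35399/1600) = 1/5 ✓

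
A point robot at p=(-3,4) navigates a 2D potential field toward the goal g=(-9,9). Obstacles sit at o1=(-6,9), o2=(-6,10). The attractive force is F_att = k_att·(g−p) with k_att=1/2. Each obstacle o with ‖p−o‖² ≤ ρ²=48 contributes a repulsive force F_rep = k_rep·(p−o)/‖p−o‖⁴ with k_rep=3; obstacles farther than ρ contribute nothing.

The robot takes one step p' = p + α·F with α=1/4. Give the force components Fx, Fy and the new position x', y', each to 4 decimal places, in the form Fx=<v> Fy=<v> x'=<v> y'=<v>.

Fx=-2.9878 Fy=2.4781 x'=-3.7469 y'=4.6195

F_att = 1/2·(g−p) = 1/2·(-6,5) = (-3.0000,2.5000)
o1: d²=34 ≤ ρ²=48; F_rep = 3·(3,-5)/34² = (0.0078,-0.0130)
o2: d²=45 ≤ ρ²=48; F_rep = 3·(3,-6)/45² = (0.0044,-0.0089)
F = F_att + ΣF_rep = (-2.9878,2.4781)
p' = p + 1/4·F = (-3.7469,4.6195)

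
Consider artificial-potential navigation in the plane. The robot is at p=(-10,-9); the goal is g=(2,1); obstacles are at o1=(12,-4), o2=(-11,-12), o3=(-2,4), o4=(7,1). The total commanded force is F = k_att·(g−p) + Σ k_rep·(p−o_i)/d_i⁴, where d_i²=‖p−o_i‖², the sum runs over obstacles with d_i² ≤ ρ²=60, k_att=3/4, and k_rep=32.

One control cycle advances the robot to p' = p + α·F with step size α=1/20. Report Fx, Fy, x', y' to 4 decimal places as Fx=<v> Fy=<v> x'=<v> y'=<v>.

Fx=9.3200 Fy=8.4600 x'=-9.5340 y'=-8.5770

F_att = 3/4·(g−p) = 3/4·(12,10) = (9.0000,7.5000)
o1: d²=509 > ρ²=60 → inactive
o2: d²=10 ≤ ρ²=60; F_rep = 32·(1,3)/10² = (0.3200,0.9600)
o3: d²=233 > ρ²=60 → inactive
o4: d²=389 > ρ²=60 → inactive
F = F_att + ΣF_rep = (9.3200,8.4600)
p' = p + 1/20·F = (-9.5340,-8.5770)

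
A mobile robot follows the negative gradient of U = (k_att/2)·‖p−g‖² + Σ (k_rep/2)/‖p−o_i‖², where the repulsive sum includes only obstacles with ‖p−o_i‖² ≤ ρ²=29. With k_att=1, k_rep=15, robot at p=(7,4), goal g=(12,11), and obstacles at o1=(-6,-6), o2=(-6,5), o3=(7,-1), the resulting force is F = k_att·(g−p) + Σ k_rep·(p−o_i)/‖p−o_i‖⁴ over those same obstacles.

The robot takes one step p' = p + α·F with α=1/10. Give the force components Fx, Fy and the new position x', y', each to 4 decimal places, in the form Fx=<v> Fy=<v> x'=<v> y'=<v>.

F_att = 1·(g−p) = 1·(5,7) = (5.0000,7.0000)
o1: d²=269 > ρ²=29 → inactive
o2: d²=170 > ρ²=29 → inactive
o3: d²=25 ≤ ρ²=29; F_rep = 15·(0,5)/25² = (0.0000,0.1200)
F = F_att + ΣF_rep = (5.0000,7.1200)
p' = p + 1/10·F = (7.5000,4.7120)

Fx=5.0000 Fy=7.1200 x'=7.5000 y'=4.7120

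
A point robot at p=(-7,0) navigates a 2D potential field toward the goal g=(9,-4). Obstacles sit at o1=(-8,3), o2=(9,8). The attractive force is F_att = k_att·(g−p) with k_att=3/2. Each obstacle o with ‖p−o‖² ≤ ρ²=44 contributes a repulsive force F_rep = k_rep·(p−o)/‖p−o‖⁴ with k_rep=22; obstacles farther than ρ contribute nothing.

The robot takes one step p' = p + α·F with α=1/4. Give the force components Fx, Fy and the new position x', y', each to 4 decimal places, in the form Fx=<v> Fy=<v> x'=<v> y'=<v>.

Fx=24.2200 Fy=-6.6600 x'=-0.9450 y'=-1.6650

F_att = 3/2·(g−p) = 3/2·(16,-4) = (24.0000,-6.0000)
o1: d²=10 ≤ ρ²=44; F_rep = 22·(1,-3)/10² = (0.2200,-0.6600)
o2: d²=320 > ρ²=44 → inactive
F = F_att + ΣF_rep = (24.2200,-6.6600)
p' = p + 1/4·F = (-0.9450,-1.6650)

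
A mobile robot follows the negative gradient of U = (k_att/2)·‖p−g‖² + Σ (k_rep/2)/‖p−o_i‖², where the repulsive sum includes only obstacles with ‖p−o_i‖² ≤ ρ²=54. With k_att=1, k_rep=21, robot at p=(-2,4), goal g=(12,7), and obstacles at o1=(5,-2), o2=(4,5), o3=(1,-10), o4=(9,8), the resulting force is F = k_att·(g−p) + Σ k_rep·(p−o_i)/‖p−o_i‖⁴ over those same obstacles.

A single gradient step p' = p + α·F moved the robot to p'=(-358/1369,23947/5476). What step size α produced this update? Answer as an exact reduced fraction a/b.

α = 1/8

F_att = 1·(g−p) = 1·(14,3) = (14.0000,3.0000)
o1: d²=85 > ρ²=54 → inactive
o2: d²=37 ≤ ρ²=54; F_rep = 21·(-6,-1)/37² = (-0.0920,-0.0153)
o3: d²=205 > ρ²=54 → inactive
o4: d²=137 > ρ²=54 → inactive
F = F_att + ΣF_rep = (13.9080,2.9847)
Δp = p'−p = (1.7385,0.3731); α = Δx/Fx = (2380/1369) / (19040/1369) = 1/8
check: Δy/Fy = (2043/5476) / (4086/1369) = 1/8 ✓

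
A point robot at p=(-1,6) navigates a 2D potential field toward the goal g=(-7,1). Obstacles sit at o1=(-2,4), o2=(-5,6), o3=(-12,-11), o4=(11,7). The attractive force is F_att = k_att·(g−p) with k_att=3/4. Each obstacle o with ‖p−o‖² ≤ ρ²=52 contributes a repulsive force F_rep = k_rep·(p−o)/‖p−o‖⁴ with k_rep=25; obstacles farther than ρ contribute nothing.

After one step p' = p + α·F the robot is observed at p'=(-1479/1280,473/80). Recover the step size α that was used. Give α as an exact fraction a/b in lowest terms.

F_att = 3/4·(g−p) = 3/4·(-6,-5) = (-4.5000,-3.7500)
o1: d²=5 ≤ ρ²=52; F_rep = 25·(1,2)/5² = (1.0000,2.0000)
o2: d²=16 ≤ ρ²=52; F_rep = 25·(4,0)/16² = (0.3906,0.0000)
o3: d²=410 > ρ²=52 → inactive
o4: d²=145 > ρ²=52 → inactive
F = F_att + ΣF_rep = (-3.1094,-1.7500)
Δp = p'−p = (-0.1555,-0.0875); α = Δx/Fx = (-199/1280) / (-199/64) = 1/20
check: Δy/Fy = (-7/80) / (-7/4) = 1/20 ✓

α = 1/20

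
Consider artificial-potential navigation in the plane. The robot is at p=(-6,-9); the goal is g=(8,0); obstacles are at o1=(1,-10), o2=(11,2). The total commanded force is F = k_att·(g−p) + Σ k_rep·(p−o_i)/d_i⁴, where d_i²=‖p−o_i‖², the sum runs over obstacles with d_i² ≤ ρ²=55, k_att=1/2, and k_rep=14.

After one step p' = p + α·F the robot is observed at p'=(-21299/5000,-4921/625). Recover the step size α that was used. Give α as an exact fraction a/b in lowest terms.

α = 1/4

F_att = 1/2·(g−p) = 1/2·(14,9) = (7.0000,4.5000)
o1: d²=50 ≤ ρ²=55; F_rep = 14·(-7,1)/50² = (-0.0392,0.0056)
o2: d²=410 > ρ²=55 → inactive
F = F_att + ΣF_rep = (6.9608,4.5056)
Δp = p'−p = (1.7402,1.1264); α = Δx/Fx = (8701/5000) / (8701/1250) = 1/4
check: Δy/Fy = (704/625) / (2816/625) = 1/4 ✓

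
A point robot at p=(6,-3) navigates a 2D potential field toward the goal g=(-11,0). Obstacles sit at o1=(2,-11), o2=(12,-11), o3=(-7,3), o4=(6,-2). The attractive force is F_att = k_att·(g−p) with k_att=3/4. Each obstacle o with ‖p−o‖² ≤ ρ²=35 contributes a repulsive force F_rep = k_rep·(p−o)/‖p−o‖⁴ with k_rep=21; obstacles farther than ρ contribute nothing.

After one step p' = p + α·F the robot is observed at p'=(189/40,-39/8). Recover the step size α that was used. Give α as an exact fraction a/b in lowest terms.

F_att = 3/4·(g−p) = 3/4·(-17,3) = (-12.7500,2.2500)
o1: d²=80 > ρ²=35 → inactive
o2: d²=100 > ρ²=35 → inactive
o3: d²=205 > ρ²=35 → inactive
o4: d²=1 ≤ ρ²=35; F_rep = 21·(0,-1)/1² = (0.0000,-21.0000)
F = F_att + ΣF_rep = (-12.7500,-18.7500)
Δp = p'−p = (-1.2750,-1.8750); α = Δx/Fx = (-51/40) / (-51/4) = 1/10
check: Δy/Fy = (-15/8) / (-75/4) = 1/10 ✓

α = 1/10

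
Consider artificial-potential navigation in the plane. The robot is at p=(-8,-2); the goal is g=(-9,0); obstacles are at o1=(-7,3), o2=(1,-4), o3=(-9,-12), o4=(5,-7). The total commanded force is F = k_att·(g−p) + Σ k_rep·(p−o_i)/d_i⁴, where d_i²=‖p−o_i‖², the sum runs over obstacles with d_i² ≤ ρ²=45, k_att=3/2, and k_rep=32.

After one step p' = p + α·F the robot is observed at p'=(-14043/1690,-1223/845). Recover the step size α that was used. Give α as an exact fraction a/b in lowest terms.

α = 1/5

F_att = 3/2·(g−p) = 3/2·(-1,2) = (-1.5000,3.0000)
o1: d²=26 ≤ ρ²=45; F_rep = 32·(-1,-5)/26² = (-0.0473,-0.2367)
o2: d²=85 > ρ²=45 → inactive
o3: d²=101 > ρ²=45 → inactive
o4: d²=194 > ρ²=45 → inactive
F = F_att + ΣF_rep = (-1.5473,2.7633)
Δp = p'−p = (-0.3095,0.5527); α = Δx/Fx = (-523/1690) / (-523/338) = 1/5
check: Δy/Fy = (467/845) / (467/169) = 1/5 ✓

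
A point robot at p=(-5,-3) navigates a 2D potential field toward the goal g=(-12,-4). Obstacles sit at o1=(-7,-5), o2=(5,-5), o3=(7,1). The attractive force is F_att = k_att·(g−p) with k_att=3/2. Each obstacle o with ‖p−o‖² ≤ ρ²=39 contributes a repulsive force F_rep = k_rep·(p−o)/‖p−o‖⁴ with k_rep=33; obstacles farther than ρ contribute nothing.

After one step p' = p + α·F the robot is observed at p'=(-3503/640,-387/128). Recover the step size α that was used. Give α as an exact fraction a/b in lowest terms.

α = 1/20

F_att = 3/2·(g−p) = 3/2·(-7,-1) = (-10.5000,-1.5000)
o1: d²=8 ≤ ρ²=39; F_rep = 33·(2,2)/8² = (1.0312,1.0312)
o2: d²=104 > ρ²=39 → inactive
o3: d²=160 > ρ²=39 → inactive
F = F_att + ΣF_rep = (-9.4688,-0.4688)
Δp = p'−p = (-0.4734,-0.0234); α = Δx/Fx = (-303/640) / (-303/32) = 1/20
check: Δy/Fy = (-3/128) / (-15/32) = 1/20 ✓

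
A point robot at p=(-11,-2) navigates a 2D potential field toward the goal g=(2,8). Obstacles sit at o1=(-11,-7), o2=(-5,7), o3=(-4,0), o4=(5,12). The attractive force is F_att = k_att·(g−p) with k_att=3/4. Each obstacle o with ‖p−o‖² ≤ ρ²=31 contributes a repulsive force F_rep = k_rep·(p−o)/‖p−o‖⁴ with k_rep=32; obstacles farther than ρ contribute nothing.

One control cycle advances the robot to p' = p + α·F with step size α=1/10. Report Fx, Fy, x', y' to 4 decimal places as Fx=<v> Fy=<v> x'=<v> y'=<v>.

F_att = 3/4·(g−p) = 3/4·(13,10) = (9.7500,7.5000)
o1: d²=25 ≤ ρ²=31; F_rep = 32·(0,5)/25² = (0.0000,0.2560)
o2: d²=117 > ρ²=31 → inactive
o3: d²=53 > ρ²=31 → inactive
o4: d²=452 > ρ²=31 → inactive
F = F_att + ΣF_rep = (9.7500,7.7560)
p' = p + 1/10·F = (-10.0250,-1.2244)

Fx=9.7500 Fy=7.7560 x'=-10.0250 y'=-1.2244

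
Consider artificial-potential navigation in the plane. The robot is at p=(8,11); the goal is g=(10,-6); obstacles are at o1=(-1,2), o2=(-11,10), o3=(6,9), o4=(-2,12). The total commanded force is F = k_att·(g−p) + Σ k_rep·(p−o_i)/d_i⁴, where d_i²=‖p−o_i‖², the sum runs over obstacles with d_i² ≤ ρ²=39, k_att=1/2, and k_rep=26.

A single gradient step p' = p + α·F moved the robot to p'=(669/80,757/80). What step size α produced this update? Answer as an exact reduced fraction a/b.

α = 1/5

F_att = 1/2·(g−p) = 1/2·(2,-17) = (1.0000,-8.5000)
o1: d²=162 > ρ²=39 → inactive
o2: d²=362 > ρ²=39 → inactive
o3: d²=8 ≤ ρ²=39; F_rep = 26·(2,2)/8² = (0.8125,0.8125)
o4: d²=101 > ρ²=39 → inactive
F = F_att + ΣF_rep = (1.8125,-7.6875)
Δp = p'−p = (0.3625,-1.5375); α = Δx/Fx = (29/80) / (29/16) = 1/5
check: Δy/Fy = (-123/80) / (-123/16) = 1/5 ✓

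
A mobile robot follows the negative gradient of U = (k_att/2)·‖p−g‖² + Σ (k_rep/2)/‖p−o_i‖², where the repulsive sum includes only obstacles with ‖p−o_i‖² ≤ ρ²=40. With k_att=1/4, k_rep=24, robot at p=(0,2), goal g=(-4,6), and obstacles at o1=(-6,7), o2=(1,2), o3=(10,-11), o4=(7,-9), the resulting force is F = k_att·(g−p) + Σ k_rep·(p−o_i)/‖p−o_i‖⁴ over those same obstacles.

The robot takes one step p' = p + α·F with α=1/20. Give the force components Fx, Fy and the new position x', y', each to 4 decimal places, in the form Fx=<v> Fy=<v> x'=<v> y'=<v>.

Fx=-25.0000 Fy=1.0000 x'=-1.2500 y'=2.0500

F_att = 1/4·(g−p) = 1/4·(-4,4) = (-1.0000,1.0000)
o1: d²=61 > ρ²=40 → inactive
o2: d²=1 ≤ ρ²=40; F_rep = 24·(-1,0)/1² = (-24.0000,0.0000)
o3: d²=269 > ρ²=40 → inactive
o4: d²=170 > ρ²=40 → inactive
F = F_att + ΣF_rep = (-25.0000,1.0000)
p' = p + 1/20·F = (-1.2500,2.0500)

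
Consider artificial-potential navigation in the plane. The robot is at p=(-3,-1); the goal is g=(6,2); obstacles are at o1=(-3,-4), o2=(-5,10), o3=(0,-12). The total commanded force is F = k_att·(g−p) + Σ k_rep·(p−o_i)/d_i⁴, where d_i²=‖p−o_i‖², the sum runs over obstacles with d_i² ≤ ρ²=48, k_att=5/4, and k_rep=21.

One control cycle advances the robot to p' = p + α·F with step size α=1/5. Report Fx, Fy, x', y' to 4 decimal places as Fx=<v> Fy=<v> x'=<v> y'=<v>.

Fx=11.2500 Fy=4.5278 x'=-0.7500 y'=-0.0944

F_att = 5/4·(g−p) = 5/4·(9,3) = (11.2500,3.7500)
o1: d²=9 ≤ ρ²=48; F_rep = 21·(0,3)/9² = (0.0000,0.7778)
o2: d²=125 > ρ²=48 → inactive
o3: d²=130 > ρ²=48 → inactive
F = F_att + ΣF_rep = (11.2500,4.5278)
p' = p + 1/5·F = (-0.7500,-0.0944)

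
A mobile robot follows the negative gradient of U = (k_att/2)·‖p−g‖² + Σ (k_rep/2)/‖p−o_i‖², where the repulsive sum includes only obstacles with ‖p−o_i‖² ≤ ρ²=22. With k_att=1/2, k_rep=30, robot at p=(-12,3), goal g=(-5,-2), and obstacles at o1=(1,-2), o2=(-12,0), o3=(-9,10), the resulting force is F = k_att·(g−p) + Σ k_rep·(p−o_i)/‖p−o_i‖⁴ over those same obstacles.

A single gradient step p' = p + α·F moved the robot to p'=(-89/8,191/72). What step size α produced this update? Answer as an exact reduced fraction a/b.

α = 1/4

F_att = 1/2·(g−p) = 1/2·(7,-5) = (3.5000,-2.5000)
o1: d²=194 > ρ²=22 → inactive
o2: d²=9 ≤ ρ²=22; F_rep = 30·(0,3)/9² = (0.0000,1.1111)
o3: d²=58 > ρ²=22 → inactive
F = F_att + ΣF_rep = (3.5000,-1.3889)
Δp = p'−p = (0.8750,-0.3472); α = Δx/Fx = (7/8) / (7/2) = 1/4
check: Δy/Fy = (-25/72) / (-25/18) = 1/4 ✓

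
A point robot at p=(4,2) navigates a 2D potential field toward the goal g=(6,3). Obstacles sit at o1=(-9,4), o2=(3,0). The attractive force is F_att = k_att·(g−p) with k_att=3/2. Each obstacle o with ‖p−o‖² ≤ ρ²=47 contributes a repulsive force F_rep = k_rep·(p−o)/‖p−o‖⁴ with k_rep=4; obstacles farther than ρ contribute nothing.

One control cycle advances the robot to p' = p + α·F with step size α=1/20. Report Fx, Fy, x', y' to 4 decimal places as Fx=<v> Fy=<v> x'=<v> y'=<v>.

Fx=3.1600 Fy=1.8200 x'=4.1580 y'=2.0910

F_att = 3/2·(g−p) = 3/2·(2,1) = (3.0000,1.5000)
o1: d²=173 > ρ²=47 → inactive
o2: d²=5 ≤ ρ²=47; F_rep = 4·(1,2)/5² = (0.1600,0.3200)
F = F_att + ΣF_rep = (3.1600,1.8200)
p' = p + 1/20·F = (4.1580,2.0910)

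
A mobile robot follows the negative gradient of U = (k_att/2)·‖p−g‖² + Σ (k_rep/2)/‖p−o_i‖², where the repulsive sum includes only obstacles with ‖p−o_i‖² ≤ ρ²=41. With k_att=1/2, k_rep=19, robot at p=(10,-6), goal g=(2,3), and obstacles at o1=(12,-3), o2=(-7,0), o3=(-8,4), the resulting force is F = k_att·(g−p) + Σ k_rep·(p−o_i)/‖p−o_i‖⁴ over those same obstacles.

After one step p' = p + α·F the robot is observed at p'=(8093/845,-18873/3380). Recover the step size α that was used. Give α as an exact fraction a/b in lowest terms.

α = 1/10

F_att = 1/2·(g−p) = 1/2·(-8,9) = (-4.0000,4.5000)
o1: d²=13 ≤ ρ²=41; F_rep = 19·(-2,-3)/13² = (-0.2249,-0.3373)
o2: d²=325 > ρ²=41 → inactive
o3: d²=424 > ρ²=41 → inactive
F = F_att + ΣF_rep = (-4.2249,4.1627)
Δp = p'−p = (-0.4225,0.4163); α = Δx/Fx = (-357/845) / (-714/169) = 1/10
check: Δy/Fy = (1407/3380) / (1407/338) = 1/10 ✓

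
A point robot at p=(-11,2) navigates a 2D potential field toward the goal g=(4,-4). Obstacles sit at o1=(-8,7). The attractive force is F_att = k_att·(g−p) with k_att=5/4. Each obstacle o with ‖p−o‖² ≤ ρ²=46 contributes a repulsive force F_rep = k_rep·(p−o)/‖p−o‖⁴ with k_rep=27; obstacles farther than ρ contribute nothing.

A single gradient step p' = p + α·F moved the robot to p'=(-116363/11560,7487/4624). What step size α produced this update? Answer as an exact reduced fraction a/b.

α = 1/20

F_att = 5/4·(g−p) = 5/4·(15,-6) = (18.7500,-7.5000)
o1: d²=34 ≤ ρ²=46; F_rep = 27·(-3,-5)/34² = (-0.0701,-0.1168)
F = F_att + ΣF_rep = (18.6799,-7.6168)
Δp = p'−p = (0.9340,-0.3808); α = Δx/Fx = (10797/11560) / (10797/578) = 1/20
check: Δy/Fy = (-1761/4624) / (-8805/1156) = 1/20 ✓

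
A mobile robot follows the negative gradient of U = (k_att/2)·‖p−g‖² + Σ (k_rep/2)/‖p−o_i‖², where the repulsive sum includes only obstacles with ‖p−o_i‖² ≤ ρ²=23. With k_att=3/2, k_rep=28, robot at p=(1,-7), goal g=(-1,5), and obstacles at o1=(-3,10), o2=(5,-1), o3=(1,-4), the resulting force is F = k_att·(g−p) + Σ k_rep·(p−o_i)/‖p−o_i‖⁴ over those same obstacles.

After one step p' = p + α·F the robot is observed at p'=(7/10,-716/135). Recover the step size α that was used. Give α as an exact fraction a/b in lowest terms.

α = 1/10

F_att = 3/2·(g−p) = 3/2·(-2,12) = (-3.0000,18.0000)
o1: d²=305 > ρ²=23 → inactive
o2: d²=52 > ρ²=23 → inactive
o3: d²=9 ≤ ρ²=23; F_rep = 28·(0,-3)/9² = (0.0000,-1.0370)
F = F_att + ΣF_rep = (-3.0000,16.9630)
Δp = p'−p = (-0.3000,1.6963); α = Δx/Fx = (-3/10) / (-3) = 1/10
check: Δy/Fy = (229/135) / (458/27) = 1/10 ✓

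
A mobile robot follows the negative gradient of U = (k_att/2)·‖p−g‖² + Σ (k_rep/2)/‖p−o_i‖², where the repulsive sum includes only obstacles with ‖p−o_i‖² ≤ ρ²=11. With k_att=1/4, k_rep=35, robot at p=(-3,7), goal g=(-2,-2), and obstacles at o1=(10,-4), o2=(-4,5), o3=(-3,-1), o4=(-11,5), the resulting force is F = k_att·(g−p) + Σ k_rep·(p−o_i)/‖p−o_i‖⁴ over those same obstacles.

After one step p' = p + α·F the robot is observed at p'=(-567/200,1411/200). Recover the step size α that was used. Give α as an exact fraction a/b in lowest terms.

α = 1/10

F_att = 1/4·(g−p) = 1/4·(1,-9) = (0.2500,-2.2500)
o1: d²=290 > ρ²=11 → inactive
o2: d²=5 ≤ ρ²=11; F_rep = 35·(1,2)/5² = (1.4000,2.8000)
o3: d²=64 > ρ²=11 → inactive
o4: d²=68 > ρ²=11 → inactive
F = F_att + ΣF_rep = (1.6500,0.5500)
Δp = p'−p = (0.1650,0.0550); α = Δx/Fx = (33/200) / (33/20) = 1/10
check: Δy/Fy = (11/200) / (11/20) = 1/10 ✓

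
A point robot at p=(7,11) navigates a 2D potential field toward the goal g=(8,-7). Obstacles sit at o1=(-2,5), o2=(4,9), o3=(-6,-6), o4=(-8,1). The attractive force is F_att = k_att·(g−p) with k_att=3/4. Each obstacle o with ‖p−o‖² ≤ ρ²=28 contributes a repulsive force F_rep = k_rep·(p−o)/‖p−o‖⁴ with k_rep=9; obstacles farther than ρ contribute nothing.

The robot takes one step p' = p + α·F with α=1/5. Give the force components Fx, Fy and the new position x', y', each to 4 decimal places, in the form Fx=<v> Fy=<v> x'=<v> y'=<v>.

F_att = 3/4·(g−p) = 3/4·(1,-18) = (0.7500,-13.5000)
o1: d²=117 > ρ²=28 → inactive
o2: d²=13 ≤ ρ²=28; F_rep = 9·(3,2)/13² = (0.1598,0.1065)
o3: d²=458 > ρ²=28 → inactive
o4: d²=325 > ρ²=28 → inactive
F = F_att + ΣF_rep = (0.9098,-13.3935)
p' = p + 1/5·F = (7.1820,8.3213)

Fx=0.9098 Fy=-13.3935 x'=7.1820 y'=8.3213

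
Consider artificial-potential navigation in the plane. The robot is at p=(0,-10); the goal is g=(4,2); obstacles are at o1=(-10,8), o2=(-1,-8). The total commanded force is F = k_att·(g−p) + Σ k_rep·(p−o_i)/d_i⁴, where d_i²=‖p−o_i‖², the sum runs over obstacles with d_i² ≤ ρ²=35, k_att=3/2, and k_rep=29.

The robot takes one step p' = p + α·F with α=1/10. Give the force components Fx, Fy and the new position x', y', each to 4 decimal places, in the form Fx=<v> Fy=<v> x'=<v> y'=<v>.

F_att = 3/2·(g−p) = 3/2·(4,12) = (6.0000,18.0000)
o1: d²=424 > ρ²=35 → inactive
o2: d²=5 ≤ ρ²=35; F_rep = 29·(1,-2)/5² = (1.1600,-2.3200)
F = F_att + ΣF_rep = (7.1600,15.6800)
p' = p + 1/10·F = (0.7160,-8.4320)

Fx=7.1600 Fy=15.6800 x'=0.7160 y'=-8.4320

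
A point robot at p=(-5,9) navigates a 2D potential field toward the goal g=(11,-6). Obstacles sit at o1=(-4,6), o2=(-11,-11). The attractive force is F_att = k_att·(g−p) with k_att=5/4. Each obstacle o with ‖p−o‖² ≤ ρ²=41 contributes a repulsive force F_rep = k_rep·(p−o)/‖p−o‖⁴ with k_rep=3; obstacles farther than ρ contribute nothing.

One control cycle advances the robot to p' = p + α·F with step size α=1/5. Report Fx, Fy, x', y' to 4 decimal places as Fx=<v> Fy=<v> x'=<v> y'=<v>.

Fx=19.9700 Fy=-18.6600 x'=-1.0060 y'=5.2680

F_att = 5/4·(g−p) = 5/4·(16,-15) = (20.0000,-18.7500)
o1: d²=10 ≤ ρ²=41; F_rep = 3·(-1,3)/10² = (-0.0300,0.0900)
o2: d²=436 > ρ²=41 → inactive
F = F_att + ΣF_rep = (19.9700,-18.6600)
p' = p + 1/5·F = (-1.0060,5.2680)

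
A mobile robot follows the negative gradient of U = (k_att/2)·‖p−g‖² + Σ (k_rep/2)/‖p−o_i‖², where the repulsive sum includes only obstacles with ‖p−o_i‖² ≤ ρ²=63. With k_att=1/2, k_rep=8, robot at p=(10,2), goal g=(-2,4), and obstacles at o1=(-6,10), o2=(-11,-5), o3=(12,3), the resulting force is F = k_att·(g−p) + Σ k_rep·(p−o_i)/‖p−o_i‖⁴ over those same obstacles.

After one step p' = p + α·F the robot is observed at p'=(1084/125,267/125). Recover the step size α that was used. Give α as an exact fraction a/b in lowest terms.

α = 1/5

F_att = 1/2·(g−p) = 1/2·(-12,2) = (-6.0000,1.0000)
o1: d²=320 > ρ²=63 → inactive
o2: d²=490 > ρ²=63 → inactive
o3: d²=5 ≤ ρ²=63; F_rep = 8·(-2,-1)/5² = (-0.6400,-0.3200)
F = F_att + ΣF_rep = (-6.6400,0.6800)
Δp = p'−p = (-1.3280,0.1360); α = Δx/Fx = (-166/125) / (-166/25) = 1/5
check: Δy/Fy = (17/125) / (17/25) = 1/5 ✓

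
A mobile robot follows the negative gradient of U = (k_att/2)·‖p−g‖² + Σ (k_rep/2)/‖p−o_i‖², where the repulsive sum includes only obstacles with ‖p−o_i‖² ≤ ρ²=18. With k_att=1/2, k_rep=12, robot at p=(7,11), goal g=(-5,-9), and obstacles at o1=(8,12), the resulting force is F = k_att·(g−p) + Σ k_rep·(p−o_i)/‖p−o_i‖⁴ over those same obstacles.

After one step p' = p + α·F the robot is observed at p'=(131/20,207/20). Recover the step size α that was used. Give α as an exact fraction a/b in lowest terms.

α = 1/20

F_att = 1/2·(g−p) = 1/2·(-12,-20) = (-6.0000,-10.0000)
o1: d²=2 ≤ ρ²=18; F_rep = 12·(-1,-1)/2² = (-3.0000,-3.0000)
F = F_att + ΣF_rep = (-9.0000,-13.0000)
Δp = p'−p = (-0.4500,-0.6500); α = Δx/Fx = (-9/20) / (-9) = 1/20
check: Δy/Fy = (-13/20) / (-13) = 1/20 ✓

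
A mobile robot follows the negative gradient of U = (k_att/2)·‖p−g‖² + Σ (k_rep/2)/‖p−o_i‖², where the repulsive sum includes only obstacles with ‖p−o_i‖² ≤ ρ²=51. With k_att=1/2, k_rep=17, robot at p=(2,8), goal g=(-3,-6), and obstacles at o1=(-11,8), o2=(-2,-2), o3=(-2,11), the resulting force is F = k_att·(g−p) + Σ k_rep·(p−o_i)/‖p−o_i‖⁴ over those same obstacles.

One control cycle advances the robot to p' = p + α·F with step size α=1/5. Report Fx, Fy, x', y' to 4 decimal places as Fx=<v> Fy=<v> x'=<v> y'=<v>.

F_att = 1/2·(g−p) = 1/2·(-5,-14) = (-2.5000,-7.0000)
o1: d²=169 > ρ²=51 → inactive
o2: d²=116 > ρ²=51 → inactive
o3: d²=25 ≤ ρ²=51; F_rep = 17·(4,-3)/25² = (0.1088,-0.0816)
F = F_att + ΣF_rep = (-2.3912,-7.0816)
p' = p + 1/5·F = (1.5218,6.5837)

Fx=-2.3912 Fy=-7.0816 x'=1.5218 y'=6.5837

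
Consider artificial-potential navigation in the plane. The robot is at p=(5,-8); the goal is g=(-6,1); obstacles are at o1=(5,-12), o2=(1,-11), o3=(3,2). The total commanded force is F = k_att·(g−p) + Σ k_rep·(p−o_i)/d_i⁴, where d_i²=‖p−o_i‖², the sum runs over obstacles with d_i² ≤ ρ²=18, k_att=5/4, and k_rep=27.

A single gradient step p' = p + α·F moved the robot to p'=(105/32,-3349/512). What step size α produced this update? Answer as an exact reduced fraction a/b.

α = 1/8

F_att = 5/4·(g−p) = 5/4·(-11,9) = (-13.7500,11.2500)
o1: d²=16 ≤ ρ²=18; F_rep = 27·(0,4)/16² = (0.0000,0.4219)
o2: d²=25 > ρ²=18 → inactive
o3: d²=104 > ρ²=18 → inactive
F = F_att + ΣF_rep = (-13.7500,11.6719)
Δp = p'−p = (-1.7188,1.4590); α = Δx/Fx = (-55/32) / (-55/4) = 1/8
check: Δy/Fy = (747/512) / (747/64) = 1/8 ✓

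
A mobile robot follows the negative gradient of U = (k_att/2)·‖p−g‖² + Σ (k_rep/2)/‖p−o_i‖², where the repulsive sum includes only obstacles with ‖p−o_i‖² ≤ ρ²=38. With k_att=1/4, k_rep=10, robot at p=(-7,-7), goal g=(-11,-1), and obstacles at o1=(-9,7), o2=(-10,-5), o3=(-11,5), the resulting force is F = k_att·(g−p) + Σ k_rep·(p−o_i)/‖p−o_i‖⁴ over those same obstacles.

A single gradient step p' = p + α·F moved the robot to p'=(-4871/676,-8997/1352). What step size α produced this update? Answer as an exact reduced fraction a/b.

F_att = 1/4·(g−p) = 1/4·(-4,6) = (-1.0000,1.5000)
o1: d²=200 > ρ²=38 → inactive
o2: d²=13 ≤ ρ²=38; F_rep = 10·(3,-2)/13² = (0.1775,-0.1183)
o3: d²=160 > ρ²=38 → inactive
F = F_att + ΣF_rep = (-0.8225,1.3817)
Δp = p'−p = (-0.2056,0.3454); α = Δx/Fx = (-139/676) / (-139/169) = 1/4
check: Δy/Fy = (467/1352) / (467/338) = 1/4 ✓

α = 1/4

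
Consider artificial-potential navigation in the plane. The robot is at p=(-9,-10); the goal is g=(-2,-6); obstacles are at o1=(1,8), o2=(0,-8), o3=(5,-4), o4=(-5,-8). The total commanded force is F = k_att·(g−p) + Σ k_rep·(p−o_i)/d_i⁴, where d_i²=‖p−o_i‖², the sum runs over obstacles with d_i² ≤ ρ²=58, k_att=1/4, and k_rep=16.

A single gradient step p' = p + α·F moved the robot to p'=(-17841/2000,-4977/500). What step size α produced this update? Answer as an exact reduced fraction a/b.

F_att = 1/4·(g−p) = 1/4·(7,4) = (1.7500,1.0000)
o1: d²=424 > ρ²=58 → inactive
o2: d²=85 > ρ²=58 → inactive
o3: d²=232 > ρ²=58 → inactive
o4: d²=20 ≤ ρ²=58; F_rep = 16·(-4,-2)/20² = (-0.1600,-0.0800)
F = F_att + ΣF_rep = (1.5900,0.9200)
Δp = p'−p = (0.0795,0.0460); α = Δx/Fx = (159/2000) / (159/100) = 1/20
check: Δy/Fy = (23/500) / (23/25) = 1/20 ✓

α = 1/20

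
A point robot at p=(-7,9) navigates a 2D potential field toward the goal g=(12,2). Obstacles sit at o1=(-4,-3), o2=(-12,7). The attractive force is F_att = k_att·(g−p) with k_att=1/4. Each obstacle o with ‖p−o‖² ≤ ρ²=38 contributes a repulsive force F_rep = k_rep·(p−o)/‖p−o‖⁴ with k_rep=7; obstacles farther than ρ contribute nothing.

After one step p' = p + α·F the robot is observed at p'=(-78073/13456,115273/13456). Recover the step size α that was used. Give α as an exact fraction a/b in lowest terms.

α = 1/4

F_att = 1/4·(g−p) = 1/4·(19,-7) = (4.7500,-1.7500)
o1: d²=153 > ρ²=38 → inactive
o2: d²=29 ≤ ρ²=38; F_rep = 7·(5,2)/29² = (0.0416,0.0166)
F = F_att + ΣF_rep = (4.7916,-1.7334)
Δp = p'−p = (1.1979,-0.4333); α = Δx/Fx = (16119/13456) / (16119/3364) = 1/4
check: Δy/Fy = (-5831/13456) / (-5831/3364) = 1/4 ✓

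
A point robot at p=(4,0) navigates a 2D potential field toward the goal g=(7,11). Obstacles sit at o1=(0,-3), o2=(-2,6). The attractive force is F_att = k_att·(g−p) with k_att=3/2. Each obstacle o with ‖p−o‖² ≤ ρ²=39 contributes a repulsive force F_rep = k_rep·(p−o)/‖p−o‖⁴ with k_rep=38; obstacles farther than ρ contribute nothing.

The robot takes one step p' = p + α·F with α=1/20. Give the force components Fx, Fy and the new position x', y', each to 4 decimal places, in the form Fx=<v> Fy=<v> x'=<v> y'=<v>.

Fx=4.7432 Fy=16.6824 x'=4.2372 y'=0.8341

F_att = 3/2·(g−p) = 3/2·(3,11) = (4.5000,16.5000)
o1: d²=25 ≤ ρ²=39; F_rep = 38·(4,3)/25² = (0.2432,0.1824)
o2: d²=72 > ρ²=39 → inactive
F = F_att + ΣF_rep = (4.7432,16.6824)
p' = p + 1/20·F = (4.2372,0.8341)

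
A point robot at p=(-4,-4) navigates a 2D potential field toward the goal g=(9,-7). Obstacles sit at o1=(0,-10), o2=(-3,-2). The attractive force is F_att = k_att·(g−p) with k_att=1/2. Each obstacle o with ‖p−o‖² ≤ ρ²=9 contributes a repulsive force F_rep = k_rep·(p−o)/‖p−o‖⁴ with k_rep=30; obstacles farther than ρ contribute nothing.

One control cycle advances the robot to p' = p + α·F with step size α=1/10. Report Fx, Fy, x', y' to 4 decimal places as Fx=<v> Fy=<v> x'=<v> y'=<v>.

Fx=5.3000 Fy=-3.9000 x'=-3.4700 y'=-4.3900

F_att = 1/2·(g−p) = 1/2·(13,-3) = (6.5000,-1.5000)
o1: d²=52 > ρ²=9 → inactive
o2: d²=5 ≤ ρ²=9; F_rep = 30·(-1,-2)/5² = (-1.2000,-2.4000)
F = F_att + ΣF_rep = (5.3000,-3.9000)
p' = p + 1/10·F = (-3.4700,-4.3900)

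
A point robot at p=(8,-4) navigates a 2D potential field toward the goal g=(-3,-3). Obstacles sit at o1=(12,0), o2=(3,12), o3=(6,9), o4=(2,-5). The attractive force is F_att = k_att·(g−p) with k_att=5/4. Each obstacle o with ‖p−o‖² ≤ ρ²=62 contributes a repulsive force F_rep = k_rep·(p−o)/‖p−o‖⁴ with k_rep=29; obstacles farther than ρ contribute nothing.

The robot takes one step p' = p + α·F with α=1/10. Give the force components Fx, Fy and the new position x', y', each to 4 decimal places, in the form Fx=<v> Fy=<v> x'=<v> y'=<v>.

Fx=-13.7362 Fy=1.1579 x'=6.6264 y'=-3.8842

F_att = 5/4·(g−p) = 5/4·(-11,1) = (-13.7500,1.2500)
o1: d²=32 ≤ ρ²=62; F_rep = 29·(-4,-4)/32² = (-0.1133,-0.1133)
o2: d²=281 > ρ²=62 → inactive
o3: d²=173 > ρ²=62 → inactive
o4: d²=37 ≤ ρ²=62; F_rep = 29·(6,1)/37² = (0.1271,0.0212)
F = F_att + ΣF_rep = (-13.7362,1.1579)
p' = p + 1/10·F = (6.6264,-3.8842)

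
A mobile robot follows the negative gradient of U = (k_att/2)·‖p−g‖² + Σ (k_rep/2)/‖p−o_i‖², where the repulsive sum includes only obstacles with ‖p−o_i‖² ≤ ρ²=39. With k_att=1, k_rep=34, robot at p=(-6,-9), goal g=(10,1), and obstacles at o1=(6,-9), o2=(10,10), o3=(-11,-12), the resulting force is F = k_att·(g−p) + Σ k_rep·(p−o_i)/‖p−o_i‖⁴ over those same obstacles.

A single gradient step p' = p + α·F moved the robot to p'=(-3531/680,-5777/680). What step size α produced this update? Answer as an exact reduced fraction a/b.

α = 1/20

F_att = 1·(g−p) = 1·(16,10) = (16.0000,10.0000)
o1: d²=144 > ρ²=39 → inactive
o2: d²=617 > ρ²=39 → inactive
o3: d²=34 ≤ ρ²=39; F_rep = 34·(5,3)/34² = (0.1471,0.0882)
F = F_att + ΣF_rep = (16.1471,10.0882)
Δp = p'−p = (0.8074,0.5044); α = Δx/Fx = (549/680) / (549/34) = 1/20
check: Δy/Fy = (343/680) / (343/34) = 1/20 ✓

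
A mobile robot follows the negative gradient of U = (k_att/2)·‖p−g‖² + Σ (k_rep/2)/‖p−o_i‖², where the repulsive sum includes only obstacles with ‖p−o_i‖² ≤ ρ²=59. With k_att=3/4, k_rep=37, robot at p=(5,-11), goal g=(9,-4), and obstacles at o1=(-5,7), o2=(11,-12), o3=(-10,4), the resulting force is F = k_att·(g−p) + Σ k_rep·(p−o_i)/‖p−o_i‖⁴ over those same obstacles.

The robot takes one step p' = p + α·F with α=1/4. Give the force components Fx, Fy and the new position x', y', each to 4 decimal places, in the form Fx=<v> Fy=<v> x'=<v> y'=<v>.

F_att = 3/4·(g−p) = 3/4·(4,7) = (3.0000,5.2500)
o1: d²=424 > ρ²=59 → inactive
o2: d²=37 ≤ ρ²=59; F_rep = 37·(-6,1)/37² = (-0.1622,0.0270)
o3: d²=450 > ρ²=59 → inactive
F = F_att + ΣF_rep = (2.8378,5.2770)
p' = p + 1/4·F = (5.7095,-9.6807)

Fx=2.8378 Fy=5.2770 x'=5.7095 y'=-9.6807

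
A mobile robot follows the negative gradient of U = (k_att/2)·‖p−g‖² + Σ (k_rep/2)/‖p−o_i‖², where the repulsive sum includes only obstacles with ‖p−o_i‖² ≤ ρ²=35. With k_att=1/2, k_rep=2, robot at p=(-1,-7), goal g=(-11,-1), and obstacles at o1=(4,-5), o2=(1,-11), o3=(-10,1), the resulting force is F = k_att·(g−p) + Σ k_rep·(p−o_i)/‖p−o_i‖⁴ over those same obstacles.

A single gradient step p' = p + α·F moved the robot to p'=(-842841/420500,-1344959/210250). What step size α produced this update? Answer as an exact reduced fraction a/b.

F_att = 1/2·(g−p) = 1/2·(-10,6) = (-5.0000,3.0000)
o1: d²=29 ≤ ρ²=35; F_rep = 2·(-5,-2)/29² = (-0.0119,-0.0048)
o2: d²=20 ≤ ρ²=35; F_rep = 2·(-2,4)/20² = (-0.0100,0.0200)
o3: d²=145 > ρ²=35 → inactive
F = F_att + ΣF_rep = (-5.0219,3.0152)
Δp = p'−p = (-1.0044,0.6030); α = Δx/Fx = (-422341/420500) / (-422341/84100) = 1/5
check: Δy/Fy = (126791/210250) / (126791/42050) = 1/5 ✓

α = 1/5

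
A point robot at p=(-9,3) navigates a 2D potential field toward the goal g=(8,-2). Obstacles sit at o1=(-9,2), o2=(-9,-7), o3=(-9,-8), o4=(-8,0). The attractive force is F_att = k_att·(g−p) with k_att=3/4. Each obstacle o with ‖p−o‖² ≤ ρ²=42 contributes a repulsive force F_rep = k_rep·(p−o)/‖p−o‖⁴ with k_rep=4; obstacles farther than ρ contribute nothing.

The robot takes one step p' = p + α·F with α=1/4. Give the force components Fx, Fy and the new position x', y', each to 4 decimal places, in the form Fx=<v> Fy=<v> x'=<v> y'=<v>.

Fx=12.7100 Fy=0.3700 x'=-5.8225 y'=3.0925

F_att = 3/4·(g−p) = 3/4·(17,-5) = (12.7500,-3.7500)
o1: d²=1 ≤ ρ²=42; F_rep = 4·(0,1)/1² = (0.0000,4.0000)
o2: d²=100 > ρ²=42 → inactive
o3: d²=121 > ρ²=42 → inactive
o4: d²=10 ≤ ρ²=42; F_rep = 4·(-1,3)/10² = (-0.0400,0.1200)
F = F_att + ΣF_rep = (12.7100,0.3700)
p' = p + 1/4·F = (-5.8225,3.0925)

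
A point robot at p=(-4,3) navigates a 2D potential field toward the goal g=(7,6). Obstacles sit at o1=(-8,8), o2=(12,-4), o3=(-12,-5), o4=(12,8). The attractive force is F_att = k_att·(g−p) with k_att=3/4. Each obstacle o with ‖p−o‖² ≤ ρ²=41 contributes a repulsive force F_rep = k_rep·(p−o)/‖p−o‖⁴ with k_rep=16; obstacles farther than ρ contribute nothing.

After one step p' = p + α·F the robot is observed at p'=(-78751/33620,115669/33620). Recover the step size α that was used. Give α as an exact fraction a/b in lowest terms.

α = 1/5

F_att = 3/4·(g−p) = 3/4·(11,3) = (8.2500,2.2500)
o1: d²=41 ≤ ρ²=41; F_rep = 16·(4,-5)/41² = (0.0381,-0.0476)
o2: d²=305 > ρ²=41 → inactive
o3: d²=128 > ρ²=41 → inactive
o4: d²=281 > ρ²=41 → inactive
F = F_att + ΣF_rep = (8.2881,2.2024)
Δp = p'−p = (1.6576,0.4405); α = Δx/Fx = (55729/33620) / (55729/6724) = 1/5
check: Δy/Fy = (14809/33620) / (14809/6724) = 1/5 ✓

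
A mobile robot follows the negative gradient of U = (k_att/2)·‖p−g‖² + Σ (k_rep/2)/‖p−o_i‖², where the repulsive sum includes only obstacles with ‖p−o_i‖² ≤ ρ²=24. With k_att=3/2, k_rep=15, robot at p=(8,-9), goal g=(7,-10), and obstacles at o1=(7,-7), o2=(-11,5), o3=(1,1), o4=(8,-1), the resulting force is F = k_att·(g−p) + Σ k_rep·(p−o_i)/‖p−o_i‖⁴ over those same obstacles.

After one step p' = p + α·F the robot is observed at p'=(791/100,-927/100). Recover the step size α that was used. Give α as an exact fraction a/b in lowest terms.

F_att = 3/2·(g−p) = 3/2·(-1,-1) = (-1.5000,-1.5000)
o1: d²=5 ≤ ρ²=24; F_rep = 15·(1,-2)/5² = (0.6000,-1.2000)
o2: d²=557 > ρ²=24 → inactive
o3: d²=149 > ρ²=24 → inactive
o4: d²=64 > ρ²=24 → inactive
F = F_att + ΣF_rep = (-0.9000,-2.7000)
Δp = p'−p = (-0.0900,-0.2700); α = Δx/Fx = (-9/100) / (-9/10) = 1/10
check: Δy/Fy = (-27/100) / (-27/10) = 1/10 ✓

α = 1/10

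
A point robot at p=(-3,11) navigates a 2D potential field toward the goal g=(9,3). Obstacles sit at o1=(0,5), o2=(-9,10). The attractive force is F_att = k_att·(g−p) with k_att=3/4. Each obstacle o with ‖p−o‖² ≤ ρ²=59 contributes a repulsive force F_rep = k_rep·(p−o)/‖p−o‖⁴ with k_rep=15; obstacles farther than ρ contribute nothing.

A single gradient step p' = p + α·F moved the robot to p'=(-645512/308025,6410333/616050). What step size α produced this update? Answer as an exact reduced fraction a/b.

F_att = 3/4·(g−p) = 3/4·(12,-8) = (9.0000,-6.0000)
o1: d²=45 ≤ ρ²=59; F_rep = 15·(-3,6)/45² = (-0.0222,0.0444)
o2: d²=37 ≤ ρ²=59; F_rep = 15·(6,1)/37² = (0.0657,0.0110)
F = F_att + ΣF_rep = (9.0435,-5.9446)
Δp = p'−p = (0.9044,-0.5945); α = Δx/Fx = (278563/308025) / (557126/61605) = 1/10
check: Δy/Fy = (-366217/616050) / (-366217/61605) = 1/10 ✓

α = 1/10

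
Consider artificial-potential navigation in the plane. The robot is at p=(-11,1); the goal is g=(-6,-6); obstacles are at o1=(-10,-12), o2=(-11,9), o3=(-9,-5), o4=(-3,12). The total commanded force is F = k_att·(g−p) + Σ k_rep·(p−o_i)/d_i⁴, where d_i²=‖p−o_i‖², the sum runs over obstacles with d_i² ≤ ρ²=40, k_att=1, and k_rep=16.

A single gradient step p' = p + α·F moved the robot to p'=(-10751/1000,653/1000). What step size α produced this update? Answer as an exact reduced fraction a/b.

α = 1/20

F_att = 1·(g−p) = 1·(5,-7) = (5.0000,-7.0000)
o1: d²=170 > ρ²=40 → inactive
o2: d²=64 > ρ²=40 → inactive
o3: d²=40 ≤ ρ²=40; F_rep = 16·(-2,6)/40² = (-0.0200,0.0600)
o4: d²=185 > ρ²=40 → inactive
F = F_att + ΣF_rep = (4.9800,-6.9400)
Δp = p'−p = (0.2490,-0.3470); α = Δx/Fx = (249/1000) / (249/50) = 1/20
check: Δy/Fy = (-347/1000) / (-347/50) = 1/20 ✓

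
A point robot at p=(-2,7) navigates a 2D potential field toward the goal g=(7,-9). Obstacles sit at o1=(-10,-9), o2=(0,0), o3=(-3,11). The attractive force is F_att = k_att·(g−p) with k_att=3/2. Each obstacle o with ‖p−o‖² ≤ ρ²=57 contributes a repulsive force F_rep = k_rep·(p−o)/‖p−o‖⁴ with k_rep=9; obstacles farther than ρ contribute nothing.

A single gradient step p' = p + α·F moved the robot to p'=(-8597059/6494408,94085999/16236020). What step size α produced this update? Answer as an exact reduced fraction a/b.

α = 1/20

F_att = 3/2·(g−p) = 3/2·(9,-16) = (13.5000,-24.0000)
o1: d²=320 > ρ²=57 → inactive
o2: d²=53 ≤ ρ²=57; F_rep = 9·(-2,7)/53² = (-0.0064,0.0224)
o3: d²=17 ≤ ρ²=57; F_rep = 9·(1,-4)/17² = (0.0311,-0.1246)
F = F_att + ΣF_rep = (13.5247,-24.1021)
Δp = p'−p = (0.6762,-1.2051); α = Δx/Fx = (4391757/6494408) / (21958785/1623602) = 1/20
check: Δy/Fy = (-19566141/16236020) / (-19566141/811801) = 1/20 ✓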